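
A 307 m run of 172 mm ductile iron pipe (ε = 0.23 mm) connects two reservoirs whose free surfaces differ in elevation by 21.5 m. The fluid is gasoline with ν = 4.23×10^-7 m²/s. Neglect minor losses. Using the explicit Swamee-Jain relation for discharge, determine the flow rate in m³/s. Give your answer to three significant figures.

Q ≈ 0.0774 m³/s

Swamee-Jain (Type II): Q = -0.965·√(gD⁵h_f/L)·ln[ε/(3.7D) + √(3.17ν²L/(gD³h_f))]
√(gD⁵h_f/L) = √(9.81·0.172⁵·21.5/307) = 0.01017
ε/(3.7D) = 3.61×10^-4; √(3.17ν²L/(gD³h_f)) = 1.27×10^-5
Q = -0.965·0.01017·ln(3.741×10^-4) = 0.07744 m³/s
Check: V = 3.33 m/s, Re = 1.36×10^6, f = 0.02135, h_f = 21.6 m ≈ 21.5 m ✓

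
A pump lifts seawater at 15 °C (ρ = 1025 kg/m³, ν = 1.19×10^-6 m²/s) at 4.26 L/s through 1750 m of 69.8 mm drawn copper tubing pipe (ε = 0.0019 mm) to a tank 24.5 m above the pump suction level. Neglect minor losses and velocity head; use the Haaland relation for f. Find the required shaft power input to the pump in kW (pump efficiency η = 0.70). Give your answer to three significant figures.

P_shaft ≈ 3.40 kW

V = 4Q/(πD²) = 1.113 m/s; Re = 6.53×10^4; ε/D = 2.72×10^-5; f = 0.01960
h_f = f(L/D)V²/2g = 31.05 m
Total head H = z + h_f = 24.5 + 31.05 = 55.55 m
P_hyd = ρgQH = 1025·9.81·0.00426·55.55 = 2.379 kW
P_shaft = P_hyd/η = 2.379/0.70 = 3.399 kW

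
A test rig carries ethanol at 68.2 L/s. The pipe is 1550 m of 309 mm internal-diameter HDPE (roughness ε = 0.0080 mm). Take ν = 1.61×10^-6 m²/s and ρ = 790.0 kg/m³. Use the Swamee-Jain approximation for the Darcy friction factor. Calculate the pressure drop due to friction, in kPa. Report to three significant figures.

Δp ≈ 26.5 kPa

V = 4Q/(πD²) = 4·0.0682/(π·0.309²) = 0.9094 m/s
Re = VD/ν = 0.9094·0.309/1.61×10^-6 = 1.75×10^5 → turbulent
ε/D = 0.0080/309 = 2.59×10^-5
Swamee-Jain: f = 0.01617
h_f = f(L/D)V²/(2g) = 0.01617·(1550/0.309)·0.9094²/(2·9.81) = 3.419 m
Δp = ρg·h_f = 790.0·9.81·3.419 = 26.50 kPa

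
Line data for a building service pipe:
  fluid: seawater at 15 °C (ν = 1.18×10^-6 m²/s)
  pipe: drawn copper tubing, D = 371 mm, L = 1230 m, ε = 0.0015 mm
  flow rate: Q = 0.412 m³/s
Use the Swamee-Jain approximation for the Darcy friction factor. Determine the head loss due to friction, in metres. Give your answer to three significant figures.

h_f ≈ 27.9 m

V = 4Q/(πD²) = 4·0.412/(π·0.371²) = 3.811 m/s
Re = VD/ν = 3.811·0.371/1.18×10^-6 = 1.20×10^6 → turbulent
ε/D = 0.0015/371 = 4.04×10^-6
Swamee-Jain: f = 0.01138
h_f = f(L/D)V²/(2g) = 0.01138·(1230/0.371)·3.811²/(2·9.81) = 27.92 m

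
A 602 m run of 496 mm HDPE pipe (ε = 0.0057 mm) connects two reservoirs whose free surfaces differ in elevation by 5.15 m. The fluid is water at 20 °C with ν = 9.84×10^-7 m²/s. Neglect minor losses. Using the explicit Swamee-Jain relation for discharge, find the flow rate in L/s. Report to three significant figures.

Q ≈ 523 L/s

Swamee-Jain (Type II): Q = -0.965·√(gD⁵h_f/L)·ln[ε/(3.7D) + √(3.17ν²L/(gD³h_f))]
√(gD⁵h_f/L) = √(9.81·0.496⁵·5.15/602) = 0.05019
ε/(3.7D) = 3.11×10^-6; √(3.17ν²L/(gD³h_f)) = 1.73×10^-5
Q = -0.965·0.05019·ln(2.042×10^-5) = 0.5231 m³/s
Check: V = 2.71 m/s, Re = 1.36×10^6, f = 0.01136, h_f = 5.15 m ≈ 5.15 m ✓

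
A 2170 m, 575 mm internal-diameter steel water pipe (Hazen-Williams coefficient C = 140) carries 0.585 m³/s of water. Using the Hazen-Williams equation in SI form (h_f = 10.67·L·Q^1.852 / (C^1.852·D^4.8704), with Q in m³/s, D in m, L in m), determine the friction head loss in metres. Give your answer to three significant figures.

h_f = 10.67·2170·0.585^1.852 / (140^1.852·0.575^4.8704) = 13.47 m

h_f ≈ 13.5 m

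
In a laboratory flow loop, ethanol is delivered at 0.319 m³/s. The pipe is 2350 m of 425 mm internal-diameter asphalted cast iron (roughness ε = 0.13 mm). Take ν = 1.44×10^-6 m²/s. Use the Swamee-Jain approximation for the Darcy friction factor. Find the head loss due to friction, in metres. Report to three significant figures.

V = 4Q/(πD²) = 4·0.319/(π·0.425²) = 2.249 m/s
Re = VD/ν = 2.249·0.425/1.44×10^-6 = 6.64×10^5 → turbulent
ε/D = 0.13/425 = 3.06×10^-4
Swamee-Jain: f = 0.01613
h_f = f(L/D)V²/(2g) = 0.01613·(2350/0.425)·2.249²/(2·9.81) = 22.99 m

h_f ≈ 23.0 m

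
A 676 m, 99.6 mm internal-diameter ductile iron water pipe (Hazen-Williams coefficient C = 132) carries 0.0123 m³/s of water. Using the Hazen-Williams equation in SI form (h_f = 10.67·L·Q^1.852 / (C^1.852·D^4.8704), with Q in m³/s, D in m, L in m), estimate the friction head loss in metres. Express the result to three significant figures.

h_f ≈ 18.7 m

h_f = 10.67·676·0.0123^1.852 / (132^1.852·0.0996^4.8704) = 18.72 m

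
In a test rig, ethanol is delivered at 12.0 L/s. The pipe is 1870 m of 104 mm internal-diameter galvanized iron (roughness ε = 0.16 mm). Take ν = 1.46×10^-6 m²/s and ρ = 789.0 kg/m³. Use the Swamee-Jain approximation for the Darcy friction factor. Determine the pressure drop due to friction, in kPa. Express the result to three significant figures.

V = 4Q/(πD²) = 4·0.0120/(π·0.104²) = 1.413 m/s
Re = VD/ν = 1.413·0.104/1.46×10^-6 = 1.01×10^5 → turbulent
ε/D = 0.16/104 = 0.00154
Swamee-Jain: f = 0.02404
h_f = f(L/D)V²/(2g) = 0.02404·(1870/0.104)·1.413²/(2·9.81) = 43.97 m
Δp = ρg·h_f = 789.0·9.81·43.97 = 340.3 kPa

Δp ≈ 340 kPa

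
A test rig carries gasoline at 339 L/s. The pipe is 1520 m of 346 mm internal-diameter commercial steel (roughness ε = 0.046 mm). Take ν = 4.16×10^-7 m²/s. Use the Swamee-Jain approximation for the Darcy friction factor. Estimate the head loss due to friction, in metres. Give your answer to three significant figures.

V = 4Q/(πD²) = 4·0.339/(π·0.346²) = 3.605 m/s
Re = VD/ν = 3.605·0.346/4.16×10^-7 = 3.00×10^6 → turbulent
ε/D = 0.046/346 = 1.33×10^-4
Swamee-Jain: f = 0.01320
h_f = f(L/D)V²/(2g) = 0.01320·(1520/0.346)·3.605²/(2·9.81) = 38.41 m

h_f ≈ 38.4 m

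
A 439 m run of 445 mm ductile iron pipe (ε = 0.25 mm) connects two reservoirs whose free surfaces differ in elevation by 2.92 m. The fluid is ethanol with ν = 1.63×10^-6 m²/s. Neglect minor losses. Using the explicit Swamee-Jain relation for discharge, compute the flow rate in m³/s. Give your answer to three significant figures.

Q ≈ 0.279 m³/s

Swamee-Jain (Type II): Q = -0.965·√(gD⁵h_f/L)·ln[ε/(3.7D) + √(3.17ν²L/(gD³h_f))]
√(gD⁵h_f/L) = √(9.81·0.445⁵·2.92/439) = 0.03374
ε/(3.7D) = 1.52×10^-4; √(3.17ν²L/(gD³h_f)) = 3.83×10^-5
Q = -0.965·0.03374·ln(1.901×10^-4) = 0.2790 m³/s
Check: V = 1.79 m/s, Re = 4.90×10^5, f = 0.01817, h_f = 2.94 m ≈ 2.92 m ✓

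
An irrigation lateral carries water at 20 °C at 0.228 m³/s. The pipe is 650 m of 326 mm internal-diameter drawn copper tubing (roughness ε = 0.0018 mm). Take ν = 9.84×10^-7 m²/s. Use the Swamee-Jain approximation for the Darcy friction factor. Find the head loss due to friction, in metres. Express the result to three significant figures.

h_f ≈ 9.05 m

V = 4Q/(πD²) = 4·0.228/(π·0.326²) = 2.732 m/s
Re = VD/ν = 2.732·0.326/9.84×10^-7 = 9.05×10^5 → turbulent
ε/D = 0.0018/326 = 5.52×10^-6
Swamee-Jain: f = 0.01193
h_f = f(L/D)V²/(2g) = 0.01193·(650/0.326)·2.732²/(2·9.81) = 9.049 m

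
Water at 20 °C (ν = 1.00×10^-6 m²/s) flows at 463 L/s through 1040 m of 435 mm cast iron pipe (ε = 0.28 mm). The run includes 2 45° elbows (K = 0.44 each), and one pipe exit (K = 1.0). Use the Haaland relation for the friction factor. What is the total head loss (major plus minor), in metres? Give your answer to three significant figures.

H_L ≈ 22.2 m

V = 4Q/(πD²) = 3.115 m/s; V²/2g = 0.4947 m
Re = 1.36×10^6, ε/D = 6.44×10^-4 → f = 0.01800 (Haaland)
Major: h_f = f(L/D)·V²/2g = 0.01800·2391·0.4947 = 21.28 m
Minor: ΣK = 1.88; h_m = ΣK·V²/2g = 0.9300 m
Total H_L = 21.28 + 0.9300 = 22.21 m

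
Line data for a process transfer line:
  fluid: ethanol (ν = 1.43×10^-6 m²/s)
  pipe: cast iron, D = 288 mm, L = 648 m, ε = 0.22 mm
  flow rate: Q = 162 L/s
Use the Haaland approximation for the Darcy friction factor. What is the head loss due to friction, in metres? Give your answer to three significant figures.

V = 4Q/(πD²) = 4·0.162/(π·0.288²) = 2.487 m/s
Re = VD/ν = 2.487·0.288/1.43×10^-6 = 5.01×10^5 → turbulent
ε/D = 0.22/288 = 7.64×10^-4
Haaland: f = 0.01908
h_f = f(L/D)V²/(2g) = 0.01908·(648/0.288)·2.487²/(2·9.81) = 13.53 m

h_f ≈ 13.5 m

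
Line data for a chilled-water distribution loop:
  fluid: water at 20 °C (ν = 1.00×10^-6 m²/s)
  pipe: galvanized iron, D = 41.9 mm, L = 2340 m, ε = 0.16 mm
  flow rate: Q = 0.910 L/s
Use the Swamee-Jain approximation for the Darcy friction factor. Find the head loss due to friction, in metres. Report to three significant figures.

h_f ≈ 39.7 m

V = 4Q/(πD²) = 4·9.10×10^-4/(π·0.0419²) = 0.6600 m/s
Re = VD/ν = 0.6600·0.0419/1.00×10^-6 = 2.77×10^4 → turbulent
ε/D = 0.16/41.9 = 0.00382
Swamee-Jain: f = 0.03204
h_f = f(L/D)V²/(2g) = 0.03204·(2340/0.0419)·0.6600²/(2·9.81) = 39.72 m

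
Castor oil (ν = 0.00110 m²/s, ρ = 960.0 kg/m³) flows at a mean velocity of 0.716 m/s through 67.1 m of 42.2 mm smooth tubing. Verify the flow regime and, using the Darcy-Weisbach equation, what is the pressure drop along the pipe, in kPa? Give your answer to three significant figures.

Re = VD/ν = 0.716·0.04220/0.00110 = 27.5 → laminar (Re < 2300)
f = 64/Re = 2.330
h_f = f(L/D)V²/(2g) = 2.330·(67.1/0.04220)·0.716²/(2·9.81) = 96.80 m
Δp = ρg·h_f = 960.0·9.81·96.80 = 911.6 kPa

Δp ≈ 912 kPa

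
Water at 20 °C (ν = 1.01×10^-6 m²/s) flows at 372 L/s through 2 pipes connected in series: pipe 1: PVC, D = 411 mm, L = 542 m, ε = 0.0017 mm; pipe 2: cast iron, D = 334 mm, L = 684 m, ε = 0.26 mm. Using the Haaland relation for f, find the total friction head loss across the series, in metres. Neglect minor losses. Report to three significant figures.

Pipe 1: V = 2.804 m/s, Re = 1.14×10^6, ε/D = 4.14×10^-6, f = 0.01141, h_1 = f(L/D)V²/2g = 6.029 m
Pipe 2: V = 4.246 m/s, Re = 1.40×10^6, ε/D = 7.78×10^-4, f = 0.01876, h_2 = f(L/D)V²/2g = 35.29 m
Series → Q common, losses add: H = Σh = 41.32 m

H ≈ 41.3 m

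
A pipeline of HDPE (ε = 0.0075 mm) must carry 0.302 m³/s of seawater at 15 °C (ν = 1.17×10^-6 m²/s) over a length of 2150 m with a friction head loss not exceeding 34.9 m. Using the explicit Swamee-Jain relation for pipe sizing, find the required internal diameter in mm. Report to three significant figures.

D ≈ 359 mm

Swamee-Jain (Type III): D = 0.66·[ε^1.25·(LQ²/(gh_f))^4.75 + ν·Q^9.4·(L/(gh_f))^5.2]^0.04
LQ²/(gh_f) = 0.5727; L/(gh_f) = 6.280
Term 1 = ε^1.25·(…)^4.75 = 2.78×10^-8; Term 2 = ν·Q^9.4·(…)^5.2 = 2.14×10^-7
D = 0.66·(2.78×10^-8 + 2.14×10^-7)^0.04 = 0.3588 m = 359 mm
Check: V = 2.99 m/s, Re = 9.16×10^5, f = 0.01225, h_f = 33.4 m ≈ 34.9 m ✓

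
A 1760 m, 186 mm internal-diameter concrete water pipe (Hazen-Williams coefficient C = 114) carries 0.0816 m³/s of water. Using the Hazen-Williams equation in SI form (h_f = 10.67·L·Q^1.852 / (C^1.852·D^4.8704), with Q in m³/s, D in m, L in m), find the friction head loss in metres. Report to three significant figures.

h_f ≈ 102 m

h_f = 10.67·1760·0.0816^1.852 / (114^1.852·0.186^4.8704) = 101.5 m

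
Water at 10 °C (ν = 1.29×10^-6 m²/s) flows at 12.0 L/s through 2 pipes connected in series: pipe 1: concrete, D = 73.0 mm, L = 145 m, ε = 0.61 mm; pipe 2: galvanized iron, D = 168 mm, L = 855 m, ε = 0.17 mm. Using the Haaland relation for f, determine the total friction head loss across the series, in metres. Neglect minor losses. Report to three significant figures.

H ≈ 31.8 m

Pipe 1: V = 2.867 m/s, Re = 1.62×10^5, ε/D = 0.00836, f = 0.03616, h_1 = f(L/D)V²/2g = 30.09 m
Pipe 2: V = 0.5413 m/s, Re = 7.05×10^4, ε/D = 0.00101, f = 0.02279, h_2 = f(L/D)V²/2g = 1.732 m
Series → Q common, losses add: H = Σh = 31.82 m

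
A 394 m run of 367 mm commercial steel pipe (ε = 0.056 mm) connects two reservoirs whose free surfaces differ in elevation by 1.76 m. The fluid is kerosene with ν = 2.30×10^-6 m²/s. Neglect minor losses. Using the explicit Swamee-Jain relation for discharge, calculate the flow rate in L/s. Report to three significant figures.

Swamee-Jain (Type II): Q = -0.965·√(gD⁵h_f/L)·ln[ε/(3.7D) + √(3.17ν²L/(gD³h_f))]
√(gD⁵h_f/L) = √(9.81·0.367⁵·1.76/394) = 0.01708
ε/(3.7D) = 4.12×10^-5; √(3.17ν²L/(gD³h_f)) = 8.80×10^-5
Q = -0.965·0.01708·ln(1.292×10^-4) = 0.1476 m³/s
Check: V = 1.40 m/s, Re = 2.23×10^5, f = 0.01654, h_f = 1.76 m ≈ 1.76 m ✓

Q ≈ 148 L/s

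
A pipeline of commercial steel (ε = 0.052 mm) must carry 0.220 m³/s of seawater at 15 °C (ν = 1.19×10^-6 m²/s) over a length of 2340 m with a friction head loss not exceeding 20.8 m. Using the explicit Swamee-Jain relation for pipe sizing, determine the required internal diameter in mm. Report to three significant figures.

D ≈ 370 mm

Swamee-Jain (Type III): D = 0.66·[ε^1.25·(LQ²/(gh_f))^4.75 + ν·Q^9.4·(L/(gh_f))^5.2]^0.04
LQ²/(gh_f) = 0.5550; L/(gh_f) = 11.47
Term 1 = ε^1.25·(…)^4.75 = 2.70×10^-7; Term 2 = ν·Q^9.4·(…)^5.2 = 2.53×10^-7
D = 0.66·(2.70×10^-7 + 2.53×10^-7)^0.04 = 0.3701 m = 370 mm
Check: V = 2.05 m/s, Re = 6.36×10^5, f = 0.01458, h_f = 19.7 m ≈ 20.8 m ✓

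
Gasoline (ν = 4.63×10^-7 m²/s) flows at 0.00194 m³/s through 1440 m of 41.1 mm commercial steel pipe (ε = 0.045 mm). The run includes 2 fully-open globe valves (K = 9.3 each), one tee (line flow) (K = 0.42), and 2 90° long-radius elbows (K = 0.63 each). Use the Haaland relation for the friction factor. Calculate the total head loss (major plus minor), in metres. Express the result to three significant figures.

H_L ≈ 85.6 m

V = 4Q/(πD²) = 1.462 m/s; V²/2g = 0.1090 m
Re = 1.30×10^5, ε/D = 0.00109 → f = 0.02184 (Haaland)
Major: h_f = f(L/D)·V²/2g = 0.02184·35036·0.1090 = 83.41 m
Minor: ΣK = 20.3; h_m = ΣK·V²/2g = 2.210 m
Total H_L = 83.41 + 2.210 = 85.62 m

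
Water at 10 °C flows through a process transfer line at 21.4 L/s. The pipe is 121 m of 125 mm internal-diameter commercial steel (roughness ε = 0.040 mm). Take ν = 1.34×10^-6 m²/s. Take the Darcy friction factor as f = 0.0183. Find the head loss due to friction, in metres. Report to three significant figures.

h_f ≈ 2.75 m

V = 4Q/(πD²) = 4·0.0214/(π·0.125²) = 1.744 m/s
h_f = f(L/D)V²/(2g) = 0.01830·(121/0.125)·1.744²/(2·9.81) = 2.746 m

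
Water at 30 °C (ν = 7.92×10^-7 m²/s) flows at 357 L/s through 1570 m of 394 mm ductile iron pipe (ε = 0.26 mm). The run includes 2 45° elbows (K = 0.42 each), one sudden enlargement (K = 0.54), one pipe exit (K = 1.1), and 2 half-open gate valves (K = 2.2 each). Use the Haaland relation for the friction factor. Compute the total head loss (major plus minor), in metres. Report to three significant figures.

H_L ≈ 34.5 m

V = 4Q/(πD²) = 2.928 m/s; V²/2g = 0.4370 m
Re = 1.46×10^6, ε/D = 6.60×10^-4 → f = 0.01808 (Haaland)
Major: h_f = f(L/D)·V²/2g = 0.01808·3985·0.4370 = 31.47 m
Minor: ΣK = 6.88; h_m = ΣK·V²/2g = 3.007 m
Total H_L = 31.47 + 3.007 = 34.48 m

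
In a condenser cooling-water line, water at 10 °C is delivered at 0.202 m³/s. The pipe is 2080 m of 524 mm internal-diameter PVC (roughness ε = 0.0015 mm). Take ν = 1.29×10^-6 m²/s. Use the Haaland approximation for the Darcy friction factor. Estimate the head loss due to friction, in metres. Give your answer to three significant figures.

h_f ≈ 2.44 m

V = 4Q/(πD²) = 4·0.202/(π·0.524²) = 0.9367 m/s
Re = VD/ν = 0.9367·0.524/1.29×10^-6 = 3.80×10^5 → turbulent
ε/D = 0.0015/524 = 2.86×10^-6
Haaland: f = 0.01375
h_f = f(L/D)V²/(2g) = 0.01375·(2080/0.524)·0.9367²/(2·9.81) = 2.441 m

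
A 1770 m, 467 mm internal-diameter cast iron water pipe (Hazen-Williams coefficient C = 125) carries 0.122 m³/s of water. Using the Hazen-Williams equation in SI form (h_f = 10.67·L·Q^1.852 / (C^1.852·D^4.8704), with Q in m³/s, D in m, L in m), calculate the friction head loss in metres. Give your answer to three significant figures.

h_f ≈ 2.05 m

h_f = 10.67·1770·0.122^1.852 / (125^1.852·0.467^4.8704) = 2.047 m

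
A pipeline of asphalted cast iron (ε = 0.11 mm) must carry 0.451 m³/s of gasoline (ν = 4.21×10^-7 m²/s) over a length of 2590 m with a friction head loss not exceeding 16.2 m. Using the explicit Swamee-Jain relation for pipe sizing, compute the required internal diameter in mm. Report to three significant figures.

D ≈ 528 mm

Swamee-Jain (Type III): D = 0.66·[ε^1.25·(LQ²/(gh_f))^4.75 + ν·Q^9.4·(L/(gh_f))^5.2]^0.04
LQ²/(gh_f) = 3.315; L/(gh_f) = 16.30
Term 1 = ε^1.25·(…)^4.75 = 0.00334; Term 2 = ν·Q^9.4·(…)^5.2 = 4.75×10^-4
D = 0.66·(0.00334 + 4.75×10^-4)^0.04 = 0.5282 m = 528 mm
Check: V = 2.06 m/s, Re = 2.58×10^6, f = 0.01431, h_f = 15.1 m ≈ 16.2 m ✓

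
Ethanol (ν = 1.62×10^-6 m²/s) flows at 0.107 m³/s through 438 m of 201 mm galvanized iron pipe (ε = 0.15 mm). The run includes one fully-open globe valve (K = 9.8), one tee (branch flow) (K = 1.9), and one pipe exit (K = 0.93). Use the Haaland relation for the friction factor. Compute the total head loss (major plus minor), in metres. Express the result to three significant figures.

V = 4Q/(πD²) = 3.372 m/s; V²/2g = 0.5796 m
Re = 4.18×10^5, ε/D = 7.46×10^-4 → f = 0.01910 (Haaland)
Major: h_f = f(L/D)·V²/2g = 0.01910·2179·0.5796 = 24.13 m
Minor: ΣK = 12.6; h_m = ΣK·V²/2g = 7.320 m
Total H_L = 24.13 + 7.320 = 31.45 m

H_L ≈ 31.4 m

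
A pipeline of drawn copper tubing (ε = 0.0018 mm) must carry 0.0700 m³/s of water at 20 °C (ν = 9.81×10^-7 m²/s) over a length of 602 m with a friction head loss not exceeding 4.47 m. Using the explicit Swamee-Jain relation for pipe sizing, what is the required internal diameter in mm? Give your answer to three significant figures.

D ≈ 241 mm

Swamee-Jain (Type III): D = 0.66·[ε^1.25·(LQ²/(gh_f))^4.75 + ν·Q^9.4·(L/(gh_f))^5.2]^0.04
LQ²/(gh_f) = 0.06727; L/(gh_f) = 13.73
Term 1 = ε^1.25·(…)^4.75 = 1.78×10^-13; Term 2 = ν·Q^9.4·(…)^5.2 = 1.13×10^-11
D = 0.66·(1.78×10^-13 + 1.13×10^-11)^0.04 = 0.2409 m = 241 mm
Check: V = 1.54 m/s, Re = 3.77×10^5, f = 0.01388, h_f = 4.17 m ≈ 4.47 m ✓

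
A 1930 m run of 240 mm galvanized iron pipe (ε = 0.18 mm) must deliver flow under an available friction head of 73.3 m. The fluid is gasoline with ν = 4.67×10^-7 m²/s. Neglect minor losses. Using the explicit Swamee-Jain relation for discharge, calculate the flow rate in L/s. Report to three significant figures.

Q ≈ 140 L/s

Swamee-Jain (Type II): Q = -0.965·√(gD⁵h_f/L)·ln[ε/(3.7D) + √(3.17ν²L/(gD³h_f))]
√(gD⁵h_f/L) = √(9.81·0.240⁵·73.3/1930) = 0.01722
ε/(3.7D) = 2.03×10^-4; √(3.17ν²L/(gD³h_f)) = 1.16×10^-5
Q = -0.965·0.01722·ln(2.143×10^-4) = 0.1404 m³/s
Check: V = 3.10 m/s, Re = 1.60×10^6, f = 0.01864, h_f = 73.6 m ≈ 73.3 m ✓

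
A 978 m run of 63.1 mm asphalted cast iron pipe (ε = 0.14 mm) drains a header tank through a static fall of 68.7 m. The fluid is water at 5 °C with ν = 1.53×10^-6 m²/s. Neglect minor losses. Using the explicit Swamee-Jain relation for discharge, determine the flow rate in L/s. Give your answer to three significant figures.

Swamee-Jain (Type II): Q = -0.965·√(gD⁵h_f/L)·ln[ε/(3.7D) + √(3.17ν²L/(gD³h_f))]
√(gD⁵h_f/L) = √(9.81·0.0631⁵·68.7/978) = 8.303×10^-4
ε/(3.7D) = 6.00×10^-4; √(3.17ν²L/(gD³h_f)) = 2.07×10^-4
Q = -0.965·8.303×10^-4·ln(8.067×10^-4) = 0.005707 m³/s
Check: V = 1.82 m/s, Re = 7.53×10^4, f = 0.02637, h_f = 69.4 m ≈ 68.7 m ✓

Q ≈ 5.71 L/s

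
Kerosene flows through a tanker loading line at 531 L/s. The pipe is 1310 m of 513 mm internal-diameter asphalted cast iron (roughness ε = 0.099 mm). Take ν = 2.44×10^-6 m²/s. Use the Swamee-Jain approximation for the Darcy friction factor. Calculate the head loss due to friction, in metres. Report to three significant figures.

V = 4Q/(πD²) = 4·0.531/(π·0.513²) = 2.569 m/s
Re = VD/ν = 2.569·0.513/2.44×10^-6 = 5.40×10^5 → turbulent
ε/D = 0.099/513 = 1.93×10^-4
Swamee-Jain: f = 0.01534
h_f = f(L/D)V²/(2g) = 0.01534·(1310/0.513)·2.569²/(2·9.81) = 13.18 m

h_f ≈ 13.2 m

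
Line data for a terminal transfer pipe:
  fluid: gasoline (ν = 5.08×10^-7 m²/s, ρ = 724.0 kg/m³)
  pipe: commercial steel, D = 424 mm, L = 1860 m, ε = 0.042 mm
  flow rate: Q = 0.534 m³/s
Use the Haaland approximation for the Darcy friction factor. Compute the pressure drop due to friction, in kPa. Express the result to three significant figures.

V = 4Q/(πD²) = 4·0.534/(π·0.424²) = 3.782 m/s
Re = VD/ν = 3.782·0.424/5.08×10^-7 = 3.16×10^6 → turbulent
ε/D = 0.042/424 = 9.91×10^-5
Haaland: f = 0.01247
h_f = f(L/D)V²/(2g) = 0.01247·(1860/0.424)·3.782²/(2·9.81) = 39.88 m
Δp = ρg·h_f = 724.0·9.81·39.88 = 283.3 kPa

Δp ≈ 283 kPa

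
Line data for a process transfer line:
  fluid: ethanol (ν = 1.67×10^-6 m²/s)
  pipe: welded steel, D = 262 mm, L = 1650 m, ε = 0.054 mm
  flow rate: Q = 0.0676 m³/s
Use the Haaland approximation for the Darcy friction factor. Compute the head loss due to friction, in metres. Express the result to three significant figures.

V = 4Q/(πD²) = 4·0.0676/(π·0.262²) = 1.254 m/s
Re = VD/ν = 1.254·0.262/1.67×10^-6 = 1.97×10^5 → turbulent
ε/D = 0.054/262 = 2.06×10^-4
Haaland: f = 0.01695
h_f = f(L/D)V²/(2g) = 0.01695·(1650/0.262)·1.254²/(2·9.81) = 8.554 m

h_f ≈ 8.55 m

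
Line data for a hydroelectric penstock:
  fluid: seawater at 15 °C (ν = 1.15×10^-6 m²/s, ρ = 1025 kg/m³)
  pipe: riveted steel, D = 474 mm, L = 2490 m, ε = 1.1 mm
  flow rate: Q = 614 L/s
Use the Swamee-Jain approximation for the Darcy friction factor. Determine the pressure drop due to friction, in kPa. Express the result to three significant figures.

Δp ≈ 800 kPa

V = 4Q/(πD²) = 4·0.614/(π·0.474²) = 3.480 m/s
Re = VD/ν = 3.480·0.474/1.15×10^-6 = 1.43×10^6 → turbulent
ε/D = 1.1/474 = 0.00232
Swamee-Jain: f = 0.02455
h_f = f(L/D)V²/(2g) = 0.02455·(2490/0.474)·3.480²/(2·9.81) = 79.57 m
Δp = ρg·h_f = 1025·9.81·79.57 = 800.1 kPa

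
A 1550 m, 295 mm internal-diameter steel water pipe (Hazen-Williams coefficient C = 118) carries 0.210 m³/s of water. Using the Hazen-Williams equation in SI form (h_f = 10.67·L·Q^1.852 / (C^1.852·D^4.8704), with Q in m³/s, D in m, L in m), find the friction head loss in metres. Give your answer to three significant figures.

h_f ≈ 51.1 m

h_f = 10.67·1550·0.210^1.852 / (118^1.852·0.295^4.8704) = 51.09 m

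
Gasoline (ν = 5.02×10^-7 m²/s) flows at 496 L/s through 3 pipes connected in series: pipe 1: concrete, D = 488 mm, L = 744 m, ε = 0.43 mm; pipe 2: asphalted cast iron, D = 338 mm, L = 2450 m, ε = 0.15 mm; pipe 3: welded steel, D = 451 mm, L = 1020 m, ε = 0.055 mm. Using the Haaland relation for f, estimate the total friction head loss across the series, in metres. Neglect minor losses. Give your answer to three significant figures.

Pipe 1: V = 2.652 m/s, Re = 2.58×10^6, ε/D = 8.81×10^-4, f = 0.01920, h_1 = f(L/D)V²/2g = 10.49 m
Pipe 2: V = 5.528 m/s, Re = 3.72×10^6, ε/D = 4.44×10^-4, f = 0.01643, h_2 = f(L/D)V²/2g = 185.5 m
Pipe 3: V = 3.105 m/s, Re = 2.79×10^6, ε/D = 1.22×10^-4, f = 0.01294, h_3 = f(L/D)V²/2g = 14.38 m
Series → Q common, losses add: H = Σh = 210.3 m

H ≈ 210 m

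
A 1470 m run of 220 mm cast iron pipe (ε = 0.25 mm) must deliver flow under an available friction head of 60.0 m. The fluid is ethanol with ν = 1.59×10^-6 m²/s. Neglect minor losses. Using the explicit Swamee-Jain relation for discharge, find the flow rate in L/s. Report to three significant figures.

Swamee-Jain (Type II): Q = -0.965·√(gD⁵h_f/L)·ln[ε/(3.7D) + √(3.17ν²L/(gD³h_f))]
√(gD⁵h_f/L) = √(9.81·0.220⁵·60.0/1470) = 0.01437
ε/(3.7D) = 3.07×10^-4; √(3.17ν²L/(gD³h_f)) = 4.34×10^-5
Q = -0.965·0.01437·ln(3.505×10^-4) = 0.1103 m³/s
Check: V = 2.90 m/s, Re = 4.01×10^5, f = 0.02107, h_f = 60.4 m ≈ 60.0 m ✓

Q ≈ 110 L/s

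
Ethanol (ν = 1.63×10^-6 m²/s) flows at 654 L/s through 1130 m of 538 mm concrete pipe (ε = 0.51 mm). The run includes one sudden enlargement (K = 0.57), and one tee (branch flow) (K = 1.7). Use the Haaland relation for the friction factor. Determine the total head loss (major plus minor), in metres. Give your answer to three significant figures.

H_L ≈ 18.4 m

V = 4Q/(πD²) = 2.877 m/s; V²/2g = 0.4218 m
Re = 9.50×10^5, ε/D = 9.48×10^-4 → f = 0.01971 (Haaland)
Major: h_f = f(L/D)·V²/2g = 0.01971·2100·0.4218 = 17.47 m
Minor: ΣK = 2.27; h_m = ΣK·V²/2g = 0.9576 m
Total H_L = 17.47 + 0.9576 = 18.42 m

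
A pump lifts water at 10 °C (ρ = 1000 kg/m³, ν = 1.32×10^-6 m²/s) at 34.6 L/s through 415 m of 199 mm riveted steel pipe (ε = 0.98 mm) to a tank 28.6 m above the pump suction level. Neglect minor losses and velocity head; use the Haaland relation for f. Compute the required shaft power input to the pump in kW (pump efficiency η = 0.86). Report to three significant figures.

V = 4Q/(πD²) = 1.112 m/s; Re = 1.68×10^5; ε/D = 0.00492; f = 0.03081
h_f = f(L/D)V²/2g = 4.052 m
Total head H = z + h_f = 28.6 + 4.052 = 32.65 m
P_hyd = ρgQH = 1000·9.81·0.0346·32.65 = 11.08 kW
P_shaft = P_hyd/η = 11.08/0.86 = 12.89 kW

P_shaft ≈ 12.9 kW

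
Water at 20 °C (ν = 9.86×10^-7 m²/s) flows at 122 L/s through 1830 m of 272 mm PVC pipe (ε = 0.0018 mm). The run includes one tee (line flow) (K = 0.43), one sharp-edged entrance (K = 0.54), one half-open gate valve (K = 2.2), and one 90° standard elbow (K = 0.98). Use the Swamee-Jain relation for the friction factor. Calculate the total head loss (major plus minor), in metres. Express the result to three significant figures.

H_L ≈ 20.4 m

V = 4Q/(πD²) = 2.100 m/s; V²/2g = 0.2247 m
Re = 5.79×10^5, ε/D = 6.62×10^-6 → f = 0.01287 (Swamee-Jain)
Major: h_f = f(L/D)·V²/2g = 0.01287·6728·0.2247 = 19.46 m
Minor: ΣK = 4.15; h_m = ΣK·V²/2g = 0.9324 m
Total H_L = 19.46 + 0.9324 = 20.39 m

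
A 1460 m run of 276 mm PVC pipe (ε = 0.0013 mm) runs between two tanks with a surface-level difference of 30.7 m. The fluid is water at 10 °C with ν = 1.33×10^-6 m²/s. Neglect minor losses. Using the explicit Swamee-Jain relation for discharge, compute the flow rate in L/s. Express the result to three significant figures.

Swamee-Jain (Type II): Q = -0.965·√(gD⁵h_f/L)·ln[ε/(3.7D) + √(3.17ν²L/(gD³h_f))]
√(gD⁵h_f/L) = √(9.81·0.276⁵·30.7/1460) = 0.01818
ε/(3.7D) = 1.27×10^-6; √(3.17ν²L/(gD³h_f)) = 3.60×10^-5
Q = -0.965·0.01818·ln(3.723×10^-5) = 0.1789 m³/s
Check: V = 2.99 m/s, Re = 6.20×10^5, f = 0.01269, h_f = 30.6 m ≈ 30.7 m ✓

Q ≈ 179 L/s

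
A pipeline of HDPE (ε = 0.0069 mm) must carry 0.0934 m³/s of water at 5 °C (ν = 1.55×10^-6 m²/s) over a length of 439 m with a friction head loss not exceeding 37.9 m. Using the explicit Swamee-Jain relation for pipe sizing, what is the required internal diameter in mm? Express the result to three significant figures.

D ≈ 165 mm

Swamee-Jain (Type III): D = 0.66·[ε^1.25·(LQ²/(gh_f))^4.75 + ν·Q^9.4·(L/(gh_f))^5.2]^0.04
LQ²/(gh_f) = 0.01030; L/(gh_f) = 1.181
Term 1 = ε^1.25·(…)^4.75 = 1.29×10^-16; Term 2 = ν·Q^9.4·(…)^5.2 = 7.71×10^-16
D = 0.66·(1.29×10^-16 + 7.71×10^-16)^0.04 = 0.1651 m = 165 mm
Check: V = 4.36 m/s, Re = 4.65×10^5, f = 0.01387, h_f = 35.8 m ≈ 37.9 m ✓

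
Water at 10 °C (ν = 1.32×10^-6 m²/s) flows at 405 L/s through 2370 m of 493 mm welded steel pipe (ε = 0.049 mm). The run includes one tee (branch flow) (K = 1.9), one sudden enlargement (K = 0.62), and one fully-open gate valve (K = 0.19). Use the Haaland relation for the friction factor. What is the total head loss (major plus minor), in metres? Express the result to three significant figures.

H_L ≈ 15.6 m

V = 4Q/(πD²) = 2.122 m/s; V²/2g = 0.2294 m
Re = 7.92×10^5, ε/D = 9.94×10^-5 → f = 0.01359 (Haaland)
Major: h_f = f(L/D)·V²/2g = 0.01359·4807·0.2294 = 14.99 m
Minor: ΣK = 2.71; h_m = ΣK·V²/2g = 0.6217 m
Total H_L = 14.99 + 0.6217 = 15.61 m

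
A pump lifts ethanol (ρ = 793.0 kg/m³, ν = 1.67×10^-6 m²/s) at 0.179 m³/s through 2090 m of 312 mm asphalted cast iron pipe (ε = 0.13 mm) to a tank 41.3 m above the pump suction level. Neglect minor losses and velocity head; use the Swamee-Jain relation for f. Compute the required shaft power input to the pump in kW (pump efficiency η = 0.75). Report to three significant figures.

P_shaft ≈ 137 kW

V = 4Q/(πD²) = 2.341 m/s; Re = 4.37×10^5; ε/D = 4.17×10^-4; f = 0.01737
h_f = f(L/D)V²/2g = 32.51 m
Total head H = z + h_f = 41.3 + 32.51 = 73.81 m
P_hyd = ρgQH = 793.0·9.81·0.179·73.81 = 102.8 kW
P_shaft = P_hyd/η = 102.8/0.75 = 137.0 kW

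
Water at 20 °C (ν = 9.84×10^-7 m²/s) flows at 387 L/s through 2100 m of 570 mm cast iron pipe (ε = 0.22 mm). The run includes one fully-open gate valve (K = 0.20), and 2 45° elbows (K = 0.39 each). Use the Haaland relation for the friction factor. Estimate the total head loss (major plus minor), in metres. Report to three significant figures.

H_L ≈ 7.20 m

V = 4Q/(πD²) = 1.517 m/s; V²/2g = 0.1172 m
Re = 8.79×10^5, ε/D = 3.86×10^-4 → f = 0.01640 (Haaland)
Major: h_f = f(L/D)·V²/2g = 0.01640·3684·0.1172 = 7.083 m
Minor: ΣK = 0.980; h_m = ΣK·V²/2g = 0.1149 m
Total H_L = 7.083 + 0.1149 = 7.198 m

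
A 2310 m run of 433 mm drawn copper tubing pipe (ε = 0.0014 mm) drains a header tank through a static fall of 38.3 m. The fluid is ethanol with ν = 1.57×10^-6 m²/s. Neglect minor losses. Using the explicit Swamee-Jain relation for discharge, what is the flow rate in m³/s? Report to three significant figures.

Q ≈ 0.508 m³/s

Swamee-Jain (Type II): Q = -0.965·√(gD⁵h_f/L)·ln[ε/(3.7D) + √(3.17ν²L/(gD³h_f))]
√(gD⁵h_f/L) = √(9.81·0.433⁵·38.3/2310) = 0.04976
ε/(3.7D) = 8.74×10^-7; √(3.17ν²L/(gD³h_f)) = 2.43×10^-5
Q = -0.965·0.04976·ln(2.520×10^-5) = 0.5084 m³/s
Check: V = 3.45 m/s, Re = 9.52×10^5, f = 0.01178, h_f = 38.2 m ≈ 38.3 m ✓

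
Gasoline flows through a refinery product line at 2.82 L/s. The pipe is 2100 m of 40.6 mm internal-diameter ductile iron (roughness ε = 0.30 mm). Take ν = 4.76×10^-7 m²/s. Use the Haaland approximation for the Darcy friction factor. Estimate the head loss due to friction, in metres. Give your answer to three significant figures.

h_f ≈ 434 m

V = 4Q/(πD²) = 4·0.00282/(π·0.0406²) = 2.178 m/s
Re = VD/ν = 2.178·0.0406/4.76×10^-7 = 1.86×10^5 → turbulent
ε/D = 0.30/40.6 = 0.00739
Haaland: f = 0.03474
h_f = f(L/D)V²/(2g) = 0.03474·(2100/0.0406)·2.178²/(2·9.81) = 434.5 m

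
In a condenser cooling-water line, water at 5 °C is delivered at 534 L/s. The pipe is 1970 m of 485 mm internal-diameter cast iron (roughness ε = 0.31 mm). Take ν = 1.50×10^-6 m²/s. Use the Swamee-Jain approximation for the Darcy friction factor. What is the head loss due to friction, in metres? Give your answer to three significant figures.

h_f ≈ 31.5 m

V = 4Q/(πD²) = 4·0.534/(π·0.485²) = 2.890 m/s
Re = VD/ν = 2.890·0.485/1.50×10^-6 = 9.35×10^5 → turbulent
ε/D = 0.31/485 = 6.39×10^-4
Swamee-Jain: f = 0.01821
h_f = f(L/D)V²/(2g) = 0.01821·(1970/0.485)·2.890²/(2·9.81) = 31.49 m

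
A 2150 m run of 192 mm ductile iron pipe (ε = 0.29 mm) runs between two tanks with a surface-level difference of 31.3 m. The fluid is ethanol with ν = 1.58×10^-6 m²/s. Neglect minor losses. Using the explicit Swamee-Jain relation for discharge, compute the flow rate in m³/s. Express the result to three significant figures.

Swamee-Jain (Type II): Q = -0.965·√(gD⁵h_f/L)·ln[ε/(3.7D) + √(3.17ν²L/(gD³h_f))]
√(gD⁵h_f/L) = √(9.81·0.192⁵·31.3/2150) = 0.006104
ε/(3.7D) = 4.08×10^-4; √(3.17ν²L/(gD³h_f)) = 8.85×10^-5
Q = -0.965·0.006104·ln(4.967×10^-4) = 0.04481 m³/s
Check: V = 1.55 m/s, Re = 1.88×10^5, f = 0.02307, h_f = 31.6 m ≈ 31.3 m ✓

Q ≈ 0.0448 m³/s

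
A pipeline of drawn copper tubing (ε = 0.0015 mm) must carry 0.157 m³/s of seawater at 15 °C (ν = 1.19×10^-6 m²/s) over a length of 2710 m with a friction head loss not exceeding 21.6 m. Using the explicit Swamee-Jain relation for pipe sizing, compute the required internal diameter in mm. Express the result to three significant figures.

D ≈ 324 mm

Swamee-Jain (Type III): D = 0.66·[ε^1.25·(LQ²/(gh_f))^4.75 + ν·Q^9.4·(L/(gh_f))^5.2]^0.04
LQ²/(gh_f) = 0.3152; L/(gh_f) = 12.79
Term 1 = ε^1.25·(…)^4.75 = 2.18×10^-10; Term 2 = ν·Q^9.4·(…)^5.2 = 1.87×10^-8
D = 0.66·(2.18×10^-10 + 1.87×10^-8)^0.04 = 0.3241 m = 324 mm
Check: V = 1.90 m/s, Re = 5.18×10^5, f = 0.01308, h_f = 20.2 m ≈ 21.6 m ✓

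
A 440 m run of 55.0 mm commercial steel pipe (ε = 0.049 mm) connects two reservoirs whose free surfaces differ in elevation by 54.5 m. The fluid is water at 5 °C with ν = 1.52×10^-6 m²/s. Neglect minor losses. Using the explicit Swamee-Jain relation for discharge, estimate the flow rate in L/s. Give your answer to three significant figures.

Q ≈ 5.85 L/s

Swamee-Jain (Type II): Q = -0.965·√(gD⁵h_f/L)·ln[ε/(3.7D) + √(3.17ν²L/(gD³h_f))]
√(gD⁵h_f/L) = √(9.81·0.0550⁵·54.5/440) = 7.820×10^-4
ε/(3.7D) = 2.41×10^-4; √(3.17ν²L/(gD³h_f)) = 1.90×10^-4
Q = -0.965·7.820×10^-4·ln(4.311×10^-4) = 0.005848 m³/s
Check: V = 2.46 m/s, Re = 8.91×10^4, f = 0.02222, h_f = 54.9 m ≈ 54.5 m ✓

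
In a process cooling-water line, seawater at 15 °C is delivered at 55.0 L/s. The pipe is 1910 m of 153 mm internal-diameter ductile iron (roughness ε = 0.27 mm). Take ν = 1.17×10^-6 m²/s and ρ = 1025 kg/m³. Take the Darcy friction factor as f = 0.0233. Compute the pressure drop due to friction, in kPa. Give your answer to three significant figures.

V = 4Q/(πD²) = 4·0.0550/(π·0.153²) = 2.992 m/s
h_f = f(L/D)V²/(2g) = 0.02330·(1910/0.153)·2.992²/(2·9.81) = 132.7 m
Δp = ρg·h_f = 1025·9.81·132.7 = 1334 kPa

Δp ≈ 1330 kPa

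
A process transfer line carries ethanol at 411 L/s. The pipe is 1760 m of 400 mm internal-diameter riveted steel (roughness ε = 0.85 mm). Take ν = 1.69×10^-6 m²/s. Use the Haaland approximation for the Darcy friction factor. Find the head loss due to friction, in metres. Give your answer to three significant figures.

V = 4Q/(πD²) = 4·0.411/(π·0.400²) = 3.271 m/s
Re = VD/ν = 3.271·0.400/1.69×10^-6 = 7.74×10^5 → turbulent
ε/D = 0.85/400 = 0.00213
Haaland: f = 0.02405
h_f = f(L/D)V²/(2g) = 0.02405·(1760/0.400)·3.271²/(2·9.81) = 57.70 m

h_f ≈ 57.7 m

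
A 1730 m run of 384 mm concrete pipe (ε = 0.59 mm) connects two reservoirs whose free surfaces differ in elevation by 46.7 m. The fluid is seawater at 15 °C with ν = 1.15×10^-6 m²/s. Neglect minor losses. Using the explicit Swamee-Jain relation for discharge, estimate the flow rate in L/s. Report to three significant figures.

Swamee-Jain (Type II): Q = -0.965·√(gD⁵h_f/L)·ln[ε/(3.7D) + √(3.17ν²L/(gD³h_f))]
√(gD⁵h_f/L) = √(9.81·0.384⁵·46.7/1730) = 0.04702
ε/(3.7D) = 4.15×10^-4; √(3.17ν²L/(gD³h_f)) = 1.67×10^-5
Q = -0.965·0.04702·ln(4.320×10^-4) = 0.3515 m³/s
Check: V = 3.04 m/s, Re = 1.01×10^6, f = 0.02216, h_f = 46.9 m ≈ 46.7 m ✓

Q ≈ 352 L/s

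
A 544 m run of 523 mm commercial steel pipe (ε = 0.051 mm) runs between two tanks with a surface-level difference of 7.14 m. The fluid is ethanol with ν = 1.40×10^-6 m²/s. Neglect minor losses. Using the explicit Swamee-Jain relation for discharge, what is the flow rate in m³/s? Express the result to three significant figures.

Swamee-Jain (Type II): Q = -0.965·√(gD⁵h_f/L)·ln[ε/(3.7D) + √(3.17ν²L/(gD³h_f))]
√(gD⁵h_f/L) = √(9.81·0.523⁵·7.14/544) = 0.07098
ε/(3.7D) = 2.64×10^-5; √(3.17ν²L/(gD³h_f)) = 1.84×10^-5
Q = -0.965·0.07098·ln(4.472×10^-5) = 0.6860 m³/s
Check: V = 3.19 m/s, Re = 1.19×10^6, f = 0.01328, h_f = 7.18 m ≈ 7.14 m ✓

Q ≈ 0.686 m³/s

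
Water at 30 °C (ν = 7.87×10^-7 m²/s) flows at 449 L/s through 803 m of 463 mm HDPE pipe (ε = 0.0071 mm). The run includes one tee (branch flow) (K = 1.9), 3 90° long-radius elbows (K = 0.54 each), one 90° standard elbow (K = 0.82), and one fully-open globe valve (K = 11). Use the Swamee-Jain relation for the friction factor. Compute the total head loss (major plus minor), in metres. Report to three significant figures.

V = 4Q/(πD²) = 2.667 m/s; V²/2g = 0.3625 m
Re = 1.57×10^6, ε/D = 1.53×10^-5 → f = 0.01126 (Swamee-Jain)
Major: h_f = f(L/D)·V²/2g = 0.01126·1734·0.3625 = 7.077 m
Minor: ΣK = 15.3; h_m = ΣK·V²/2g = 5.561 m
Total H_L = 7.077 + 5.561 = 12.64 m

H_L ≈ 12.6 m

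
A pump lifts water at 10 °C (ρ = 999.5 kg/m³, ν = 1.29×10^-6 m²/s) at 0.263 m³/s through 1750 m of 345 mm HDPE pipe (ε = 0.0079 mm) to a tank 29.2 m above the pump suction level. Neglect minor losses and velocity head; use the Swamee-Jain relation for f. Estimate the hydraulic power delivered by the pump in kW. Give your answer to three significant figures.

P_hyd ≈ 142 kW

V = 4Q/(πD²) = 2.813 m/s; Re = 7.52×10^5; ε/D = 2.29×10^-5; f = 0.01264
h_f = f(L/D)V²/2g = 25.87 m
Total head H = z + h_f = 29.2 + 25.87 = 55.07 m
P_hyd = ρgQH = 999.5·9.81·0.263·55.07 = 142.0 kW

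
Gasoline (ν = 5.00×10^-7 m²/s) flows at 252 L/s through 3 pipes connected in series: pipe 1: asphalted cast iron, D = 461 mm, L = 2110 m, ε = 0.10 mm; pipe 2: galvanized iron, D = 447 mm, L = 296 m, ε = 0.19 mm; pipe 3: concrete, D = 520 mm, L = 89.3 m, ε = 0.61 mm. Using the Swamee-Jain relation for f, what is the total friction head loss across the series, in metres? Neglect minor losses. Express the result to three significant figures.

Pipe 1: V = 1.510 m/s, Re = 1.39×10^6, ε/D = 2.17×10^-4, f = 0.01472, h_1 = f(L/D)V²/2g = 7.826 m
Pipe 2: V = 1.606 m/s, Re = 1.44×10^6, ε/D = 4.25×10^-4, f = 0.01659, h_2 = f(L/D)V²/2g = 1.444 m
Pipe 3: V = 1.187 m/s, Re = 1.23×10^6, ε/D = 0.00117, f = 0.02072, h_3 = f(L/D)V²/2g = 0.2553 m
Series → Q common, losses add: H = Σh = 9.525 m

H ≈ 9.53 m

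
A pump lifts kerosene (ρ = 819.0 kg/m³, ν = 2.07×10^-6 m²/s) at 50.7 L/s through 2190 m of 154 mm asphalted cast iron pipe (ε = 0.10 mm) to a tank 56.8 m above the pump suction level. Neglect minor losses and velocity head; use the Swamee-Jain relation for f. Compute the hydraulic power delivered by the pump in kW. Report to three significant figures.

V = 4Q/(πD²) = 2.722 m/s; Re = 2.03×10^5; ε/D = 6.49×10^-4; f = 0.01966
h_f = f(L/D)V²/2g = 105.6 m
Total head H = z + h_f = 56.8 + 105.6 = 162.4 m
P_hyd = ρgQH = 819.0·9.81·0.0507·162.4 = 66.14 kW

P_hyd ≈ 66.1 kW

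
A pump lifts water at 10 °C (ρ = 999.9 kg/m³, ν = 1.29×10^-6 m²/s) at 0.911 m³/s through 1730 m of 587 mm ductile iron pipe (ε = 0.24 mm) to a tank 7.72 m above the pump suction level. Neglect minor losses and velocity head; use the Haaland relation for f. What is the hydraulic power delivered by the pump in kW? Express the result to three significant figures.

P_hyd ≈ 318 kW

V = 4Q/(πD²) = 3.366 m/s; Re = 1.53×10^6; ε/D = 4.09×10^-4; f = 0.01634
h_f = f(L/D)V²/2g = 27.81 m
Total head H = z + h_f = 7.72 + 27.81 = 35.53 m
P_hyd = ρgQH = 999.9·9.81·0.911·35.53 = 317.5 kW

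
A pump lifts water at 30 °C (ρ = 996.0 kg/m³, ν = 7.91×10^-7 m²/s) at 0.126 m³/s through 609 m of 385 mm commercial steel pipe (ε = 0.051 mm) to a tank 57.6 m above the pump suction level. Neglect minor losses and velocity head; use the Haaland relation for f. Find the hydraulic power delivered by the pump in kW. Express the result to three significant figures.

P_hyd ≈ 72.6 kW

V = 4Q/(πD²) = 1.082 m/s; Re = 5.27×10^5; ε/D = 1.32×10^-4; f = 0.01454
h_f = f(L/D)V²/2g = 1.373 m
Total head H = z + h_f = 57.6 + 1.373 = 58.97 m
P_hyd = ρgQH = 996.0·9.81·0.126·58.97 = 72.60 kW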